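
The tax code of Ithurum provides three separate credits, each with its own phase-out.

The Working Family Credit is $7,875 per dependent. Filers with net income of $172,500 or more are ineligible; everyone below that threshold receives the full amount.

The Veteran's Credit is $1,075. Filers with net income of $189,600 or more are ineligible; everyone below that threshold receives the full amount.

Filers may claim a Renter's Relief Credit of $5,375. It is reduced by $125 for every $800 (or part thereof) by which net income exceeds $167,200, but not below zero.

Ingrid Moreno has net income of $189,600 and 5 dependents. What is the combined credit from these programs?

$1,875

Working Family Credit: base = 5 × $7,875 = $39,375. $189,600 meets or exceeds the $172,500 cutoff, so the credit is $0.
Veteran's Credit: $189,600 meets or exceeds the $189,600 cutoff, so the credit is $0.
Renter's Relief Credit: income exceeds $167,200 by $22,400, which is 28 full-or-partial $800 increments; reduction = 28 × $125 = $3,500, leaving $1,875.
Total: $0 + $0 + $1,875 = $1,875.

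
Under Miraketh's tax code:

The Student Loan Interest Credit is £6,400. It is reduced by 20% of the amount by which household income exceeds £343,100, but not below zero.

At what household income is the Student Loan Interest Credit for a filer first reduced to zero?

£375,100

The credit falls by 20% of each pound above £343,100, so it reaches zero when the excess is £6,400 / 20% = £32,000: income = £343,100 + £32,000 = £375,100.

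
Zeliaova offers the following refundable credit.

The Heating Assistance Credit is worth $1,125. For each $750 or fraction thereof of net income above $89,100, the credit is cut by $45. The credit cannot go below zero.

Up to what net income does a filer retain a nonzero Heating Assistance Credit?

After 24 increments the reduction is 24 × $45 = $1,080, leaving $45; one more increment wipes it out. Increment 24 ends at excess 24 × $750 = $18,000, so the highest qualifying income is $89,100 + $18,000 = $107,100.

$107,100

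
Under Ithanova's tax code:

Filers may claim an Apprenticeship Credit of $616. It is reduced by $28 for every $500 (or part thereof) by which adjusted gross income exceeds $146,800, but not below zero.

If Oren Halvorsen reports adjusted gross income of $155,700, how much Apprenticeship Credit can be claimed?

Apprenticeship Credit: income exceeds $146,800 by $8,900, which is 18 full-or-partial $500 increments; reduction = 18 × $28 = $504, leaving $112.

$112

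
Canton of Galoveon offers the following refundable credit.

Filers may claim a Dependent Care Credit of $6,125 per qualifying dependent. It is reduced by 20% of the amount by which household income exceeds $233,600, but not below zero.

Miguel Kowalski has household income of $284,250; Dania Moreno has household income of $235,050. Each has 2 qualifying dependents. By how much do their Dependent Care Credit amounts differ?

$9,840

Miguel ($284,250): Dependent Care Credit: base = 2 × $6,125 = $12,250. 20% of the $50,650 excess over $233,600 is $10,130; credit = $12,250 − $10,130 = $2,120.
Dania ($235,050): Dependent Care Credit: base = 2 × $6,125 = $12,250. 20% of the $1,450 excess over $233,600 is $290; credit = $12,250 − $290 = $11,960.
Difference: |$2,120 − $11,960| = $9,840.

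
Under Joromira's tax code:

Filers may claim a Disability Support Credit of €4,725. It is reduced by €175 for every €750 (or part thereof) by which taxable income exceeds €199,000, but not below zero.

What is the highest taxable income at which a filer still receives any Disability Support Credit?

After 26 increments the reduction is 26 × €175 = €4,550, leaving €175; one more increment wipes it out. Increment 26 ends at excess 26 × €750 = €19,500, so the highest qualifying income is €199,000 + €19,500 = €218,500.

€218,500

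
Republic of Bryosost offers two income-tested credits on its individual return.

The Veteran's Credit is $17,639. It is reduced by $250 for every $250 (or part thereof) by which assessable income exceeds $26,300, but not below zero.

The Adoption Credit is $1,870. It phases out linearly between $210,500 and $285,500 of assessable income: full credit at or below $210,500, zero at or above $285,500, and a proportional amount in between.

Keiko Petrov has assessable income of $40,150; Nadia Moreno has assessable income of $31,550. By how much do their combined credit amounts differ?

$8,750

Keiko ($40,150): Veteran's Credit: income exceeds $26,300 by $13,850, which is 56 full-or-partial $250 increments; reduction = 56 × $250 = $14,000, leaving $3,639. Adoption Credit: $40,150 is at or below the $210,500 threshold, so the full $1,870 applies. total $3,639 + $1,870 = $5,509
Nadia ($31,550): Veteran's Credit: income exceeds $26,300 by $5,250, which is 21 full-or-partial $250 increments; reduction = 21 × $250 = $5,250, leaving $12,389. Adoption Credit: $31,550 is at or below the $210,500 threshold, so the full $1,870 applies. total $12,389 + $1,870 = $14,259
Difference: |$5,509 − $14,259| = $8,750.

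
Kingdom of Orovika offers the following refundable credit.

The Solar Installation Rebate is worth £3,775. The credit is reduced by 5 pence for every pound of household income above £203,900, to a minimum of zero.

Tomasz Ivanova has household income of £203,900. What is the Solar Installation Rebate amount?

£3,775

Solar Installation Rebate: £203,900 is at or below the £203,900 threshold, so the full £3,775 applies.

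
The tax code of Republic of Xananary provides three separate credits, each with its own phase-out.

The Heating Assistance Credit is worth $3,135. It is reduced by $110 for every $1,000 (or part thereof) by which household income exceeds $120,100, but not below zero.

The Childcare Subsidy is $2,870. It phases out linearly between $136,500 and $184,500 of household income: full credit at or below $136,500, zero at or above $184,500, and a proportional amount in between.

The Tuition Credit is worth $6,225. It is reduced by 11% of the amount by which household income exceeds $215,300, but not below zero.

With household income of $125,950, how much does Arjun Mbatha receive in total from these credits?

$11,570

Heating Assistance Credit: income exceeds $120,100 by $5,850, which is 6 full-or-partial $1,000 increments; reduction = 6 × $110 = $660, leaving $2,475.
Childcare Subsidy: $125,950 is at or below the $136,500 threshold, so the full $2,870 applies.
Tuition Credit: $125,950 is at or below the $215,300 threshold, so the full $6,225 applies.
Total: $2,475 + $2,870 + $6,225 = $11,570.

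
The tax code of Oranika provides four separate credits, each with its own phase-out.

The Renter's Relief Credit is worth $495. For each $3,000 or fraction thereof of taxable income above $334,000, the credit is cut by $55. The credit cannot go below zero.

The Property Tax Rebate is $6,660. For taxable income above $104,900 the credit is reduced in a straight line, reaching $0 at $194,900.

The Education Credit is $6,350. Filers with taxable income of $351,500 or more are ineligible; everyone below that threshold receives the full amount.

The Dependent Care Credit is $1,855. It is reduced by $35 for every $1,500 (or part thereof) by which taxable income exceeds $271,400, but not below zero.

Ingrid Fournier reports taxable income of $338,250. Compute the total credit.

$7,015

Renter's Relief Credit: income exceeds $334,000 by $4,250, which is 2 full-or-partial $3,000 increments; reduction = 2 × $55 = $110, leaving $385.
Property Tax Rebate: $338,250 is at or above $194,900, so the credit is $0.
Education Credit: $338,250 is below the $351,500 cutoff, so the full $6,350 applies.
Dependent Care Credit: income exceeds $271,400 by $66,850, which is 45 full-or-partial $1,500 increments; reduction = 45 × $35 = $1,575, leaving $280.
Total: $385 + $0 + $6,350 + $280 = $7,015.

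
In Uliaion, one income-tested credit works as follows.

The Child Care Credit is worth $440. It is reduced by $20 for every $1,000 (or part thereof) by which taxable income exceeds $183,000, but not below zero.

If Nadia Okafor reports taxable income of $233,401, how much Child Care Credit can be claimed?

$0

Child Care Credit: income exceeds $183,000 by $50,401 → 51 increments × $20 = $1,020 ≥ base, so the credit is $0.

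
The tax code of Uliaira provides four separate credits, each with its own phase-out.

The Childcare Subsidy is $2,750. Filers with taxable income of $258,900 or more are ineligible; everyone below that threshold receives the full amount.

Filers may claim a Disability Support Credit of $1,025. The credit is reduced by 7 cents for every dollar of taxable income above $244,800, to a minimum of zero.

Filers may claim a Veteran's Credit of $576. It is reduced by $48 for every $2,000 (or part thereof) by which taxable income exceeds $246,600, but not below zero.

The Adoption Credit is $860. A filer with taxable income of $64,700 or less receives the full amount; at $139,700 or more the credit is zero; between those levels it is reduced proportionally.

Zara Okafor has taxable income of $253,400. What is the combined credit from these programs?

Childcare Subsidy: $253,400 is below the $258,900 cutoff, so the full $2,750 applies.
Disability Support Credit: 7% of the $8,600 excess over $244,800 is $602; credit = $1,025 − $602 = $423.
Veteran's Credit: income exceeds $246,600 by $6,800, which is 4 full-or-partial $2,000 increments; reduction = 4 × $48 = $192, leaving $384.
Adoption Credit: $253,400 is at or above $139,700, so the credit is $0.
Total: $2,750 + $423 + $384 + $0 = $3,557.

$3,557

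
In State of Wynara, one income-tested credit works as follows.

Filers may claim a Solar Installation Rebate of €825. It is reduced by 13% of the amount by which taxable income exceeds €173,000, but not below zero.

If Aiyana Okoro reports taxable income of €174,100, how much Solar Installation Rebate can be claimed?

€682

Solar Installation Rebate: 13% of the €1,100 excess over €173,000 is €143; credit = €825 − €143 = €682.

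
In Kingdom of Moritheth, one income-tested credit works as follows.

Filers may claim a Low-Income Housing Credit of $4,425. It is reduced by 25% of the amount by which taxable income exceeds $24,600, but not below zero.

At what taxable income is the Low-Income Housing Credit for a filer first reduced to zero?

$42,300

The credit falls by 25% of each dollar above $24,600, so it reaches zero when the excess is $4,425 / 25% = $17,700: income = $24,600 + $17,700 = $42,300.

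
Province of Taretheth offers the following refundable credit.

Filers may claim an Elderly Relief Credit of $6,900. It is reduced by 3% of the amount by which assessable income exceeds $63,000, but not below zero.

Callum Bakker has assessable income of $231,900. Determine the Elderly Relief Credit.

Elderly Relief Credit: 3% of the $168,900 excess over $63,000 is $5,067; credit = $6,900 − $5,067 = $1,833.

$1,833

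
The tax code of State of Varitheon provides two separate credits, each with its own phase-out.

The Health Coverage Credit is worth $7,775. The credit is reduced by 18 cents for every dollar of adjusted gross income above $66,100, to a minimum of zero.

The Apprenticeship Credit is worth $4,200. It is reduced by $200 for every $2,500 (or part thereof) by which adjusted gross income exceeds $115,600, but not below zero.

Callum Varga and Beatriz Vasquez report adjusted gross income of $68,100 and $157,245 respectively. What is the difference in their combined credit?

Callum ($68,100): Health Coverage Credit: 18% of the $2,000 excess over $66,100 is $360; credit = $7,775 − $360 = $7,415. Apprenticeship Credit: $68,100 is at or below the $115,600 threshold, so the full $4,200 applies. total $7,415 + $4,200 = $11,615
Beatriz ($157,245): Health Coverage Credit: 18% of the $91,145 excess over $66,100 is $16,406.10 ≥ base, so the credit is $0. Apprenticeship Credit: income exceeds $115,600 by $41,645, which is 17 full-or-partial $2,500 increments; reduction = 17 × $200 = $3,400, leaving $800. total $0 + $800 = $800
Difference: |$11,615 − $800| = $10,815.

$10,815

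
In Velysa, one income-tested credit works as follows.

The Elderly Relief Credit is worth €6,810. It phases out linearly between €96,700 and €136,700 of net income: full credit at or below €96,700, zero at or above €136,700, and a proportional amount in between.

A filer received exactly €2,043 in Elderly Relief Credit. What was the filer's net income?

€124,700

€2,043 is 2,043/6,810 of the full €6,810, so 4,767/6,810 of the €40,000 range has been used: income = €96,700 + €40,000 × 4,767/6,810 = €124,700.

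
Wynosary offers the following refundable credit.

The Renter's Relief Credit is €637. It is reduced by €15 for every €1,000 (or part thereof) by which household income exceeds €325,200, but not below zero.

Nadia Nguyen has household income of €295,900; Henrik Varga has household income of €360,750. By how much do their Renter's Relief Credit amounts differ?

€540

Nadia (€295,900): Renter's Relief Credit: €295,900 is at or below the €325,200 threshold, so the full €637 applies.
Henrik (€360,750): Renter's Relief Credit: income exceeds €325,200 by €35,550, which is 36 full-or-partial €1,000 increments; reduction = 36 × €15 = €540, leaving €97.
Difference: |€637 − €97| = €540.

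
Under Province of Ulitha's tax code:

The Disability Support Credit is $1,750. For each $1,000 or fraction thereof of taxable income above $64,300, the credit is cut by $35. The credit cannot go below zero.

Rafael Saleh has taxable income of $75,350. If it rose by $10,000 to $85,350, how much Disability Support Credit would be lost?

$350

At $75,350 — income exceeds $64,300 by $11,050, which is 12 full-or-partial $1,000 increments; reduction = 12 × $35 = $420, leaving $1,330.
At $85,350 — income exceeds $64,300 by $21,050, which is 22 full-or-partial $1,000 increments; reduction = 22 × $35 = $770, leaving $980.
Lost: $1,330 − $980 = $350.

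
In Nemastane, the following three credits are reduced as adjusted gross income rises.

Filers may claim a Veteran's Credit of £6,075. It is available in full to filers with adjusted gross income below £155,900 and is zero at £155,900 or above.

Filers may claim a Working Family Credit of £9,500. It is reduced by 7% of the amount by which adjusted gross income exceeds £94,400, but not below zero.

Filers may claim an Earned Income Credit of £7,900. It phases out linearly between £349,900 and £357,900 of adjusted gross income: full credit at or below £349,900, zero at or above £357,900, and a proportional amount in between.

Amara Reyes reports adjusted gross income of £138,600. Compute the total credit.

Veteran's Credit: £138,600 is below the £155,900 cutoff, so the full £6,075 applies.
Working Family Credit: 7% of the £44,200 excess over £94,400 is £3,094; credit = £9,500 − £3,094 = £6,406.
Earned Income Credit: £138,600 is at or below the £349,900 threshold, so the full £7,900 applies.
Total: £6,075 + £6,406 + £7,900 = £20,381.

£20,381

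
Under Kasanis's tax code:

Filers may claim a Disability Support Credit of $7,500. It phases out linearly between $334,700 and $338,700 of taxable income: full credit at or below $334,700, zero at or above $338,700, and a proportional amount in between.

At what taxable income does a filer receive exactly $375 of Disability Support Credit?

$338,500

$375 is 375/7,500 of the full $7,500, so 7,125/7,500 of the $4,000 range has been used: income = $334,700 + $4,000 × 7,125/7,500 = $338,500.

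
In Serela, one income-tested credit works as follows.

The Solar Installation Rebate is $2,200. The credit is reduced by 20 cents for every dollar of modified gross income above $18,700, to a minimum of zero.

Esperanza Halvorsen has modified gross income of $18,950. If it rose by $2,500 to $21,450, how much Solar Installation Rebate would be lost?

At $18,950 — 20% of the $250 excess over $18,700 is $50; credit = $2,200 − $50 = $2,150.
At $21,450 — 20% of the $2,750 excess over $18,700 is $550; credit = $2,200 − $550 = $1,650.
Lost: $2,150 − $1,650 = $500.

$500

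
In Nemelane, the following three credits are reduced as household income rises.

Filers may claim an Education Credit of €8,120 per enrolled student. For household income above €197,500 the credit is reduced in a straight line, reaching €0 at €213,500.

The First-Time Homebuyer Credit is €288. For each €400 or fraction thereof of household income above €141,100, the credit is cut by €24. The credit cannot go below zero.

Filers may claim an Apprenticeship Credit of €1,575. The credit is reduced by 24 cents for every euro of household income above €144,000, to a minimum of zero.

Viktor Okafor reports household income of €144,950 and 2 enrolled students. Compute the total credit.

€17,635

Education Credit: base = 2 × €8,120 = €16,240. €144,950 is at or below the €197,500 threshold, so the full €16,240 applies.
First-Time Homebuyer Credit: income exceeds €141,100 by €3,850, which is 10 full-or-partial €400 increments; reduction = 10 × €24 = €240, leaving €48.
Apprenticeship Credit: 24% of the €950 excess over €144,000 is €228; credit = €1,575 − €228 = €1,347.
Total: €16,240 + €48 + €1,347 = €17,635.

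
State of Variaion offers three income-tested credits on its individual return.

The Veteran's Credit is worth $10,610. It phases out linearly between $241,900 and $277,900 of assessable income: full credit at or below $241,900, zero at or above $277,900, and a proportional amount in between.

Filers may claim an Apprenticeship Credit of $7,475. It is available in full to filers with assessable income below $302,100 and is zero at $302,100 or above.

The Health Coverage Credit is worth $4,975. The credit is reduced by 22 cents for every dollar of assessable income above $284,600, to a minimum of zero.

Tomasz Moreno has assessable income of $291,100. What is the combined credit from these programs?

Veteran's Credit: $291,100 is at or above $277,900, so the credit is $0.
Apprenticeship Credit: $291,100 is below the $302,100 cutoff, so the full $7,475 applies.
Health Coverage Credit: 22% of the $6,500 excess over $284,600 is $1,430; credit = $4,975 − $1,430 = $3,545.
Total: $0 + $7,475 + $3,545 = $11,020.

$11,020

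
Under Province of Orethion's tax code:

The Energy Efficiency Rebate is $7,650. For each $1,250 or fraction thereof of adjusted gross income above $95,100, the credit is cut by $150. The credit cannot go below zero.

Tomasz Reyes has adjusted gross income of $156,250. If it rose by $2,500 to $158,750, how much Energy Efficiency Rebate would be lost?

At $156,250 — income exceeds $95,100 by $61,150, which is 49 full-or-partial $1,250 increments; reduction = 49 × $150 = $7,350, leaving $300.
At $158,750 — income exceeds $95,100 by $63,650 → 51 increments × $150 = $7,650 ≥ base, so the credit is $0.
Lost: $300 − $0 = $300.

$300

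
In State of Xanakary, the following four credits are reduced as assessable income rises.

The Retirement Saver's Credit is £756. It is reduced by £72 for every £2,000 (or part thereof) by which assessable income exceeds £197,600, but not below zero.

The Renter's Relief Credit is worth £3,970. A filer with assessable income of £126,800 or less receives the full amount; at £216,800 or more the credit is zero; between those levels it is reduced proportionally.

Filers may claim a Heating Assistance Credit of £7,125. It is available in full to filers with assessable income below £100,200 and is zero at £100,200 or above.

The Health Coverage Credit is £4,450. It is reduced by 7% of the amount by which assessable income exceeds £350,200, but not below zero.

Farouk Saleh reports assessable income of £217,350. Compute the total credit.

£4,486

Retirement Saver's Credit: income exceeds £197,600 by £19,750, which is 10 full-or-partial £2,000 increments; reduction = 10 × £72 = £720, leaving £36.
Renter's Relief Credit: £217,350 is at or above £216,800, so the credit is £0.
Heating Assistance Credit: £217,350 meets or exceeds the £100,200 cutoff, so the credit is £0.
Health Coverage Credit: £217,350 is at or below the £350,200 threshold, so the full £4,450 applies.
Total: £36 + £0 + £0 + £4,450 = £4,486.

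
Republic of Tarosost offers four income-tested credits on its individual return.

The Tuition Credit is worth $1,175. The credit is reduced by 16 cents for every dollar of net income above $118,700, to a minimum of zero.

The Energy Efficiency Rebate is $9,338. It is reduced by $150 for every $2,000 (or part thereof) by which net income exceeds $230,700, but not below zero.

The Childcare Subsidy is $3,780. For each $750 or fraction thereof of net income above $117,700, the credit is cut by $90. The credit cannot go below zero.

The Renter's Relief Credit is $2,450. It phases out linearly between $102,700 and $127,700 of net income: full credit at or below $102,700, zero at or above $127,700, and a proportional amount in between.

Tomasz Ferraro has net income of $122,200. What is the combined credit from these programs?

Tuition Credit: 16% of the $3,500 excess over $118,700 is $560; credit = $1,175 − $560 = $615.
Energy Efficiency Rebate: $122,200 is at or below the $230,700 threshold, so the full $9,338 applies.
Childcare Subsidy: income exceeds $117,700 by $4,500, which is 6 full-or-partial $750 increments; reduction = 6 × $90 = $540, leaving $3,240.
Renter's Relief Credit: $122,200 is $19,500 into a $25,000 phase-out range, leaving 5,500/25,000 of the credit: $2,450 × 5,500/25,000 = $539.
Total: $615 + $9,338 + $3,240 + $539 = $13,732.

$13,732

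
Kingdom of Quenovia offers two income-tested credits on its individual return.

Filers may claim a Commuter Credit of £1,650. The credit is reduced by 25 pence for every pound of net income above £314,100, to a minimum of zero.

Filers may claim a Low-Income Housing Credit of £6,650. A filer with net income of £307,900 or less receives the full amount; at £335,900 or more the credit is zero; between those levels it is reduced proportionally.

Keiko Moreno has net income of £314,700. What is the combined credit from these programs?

£6,535

Commuter Credit: 25% of the £600 excess over £314,100 is £150; credit = £1,650 − £150 = £1,500.
Low-Income Housing Credit: £314,700 is £6,800 into a £28,000 phase-out range, leaving 21,200/28,000 of the credit: £6,650 × 21,200/28,000 = £5,035.
Total: £1,500 + £5,035 = £6,535.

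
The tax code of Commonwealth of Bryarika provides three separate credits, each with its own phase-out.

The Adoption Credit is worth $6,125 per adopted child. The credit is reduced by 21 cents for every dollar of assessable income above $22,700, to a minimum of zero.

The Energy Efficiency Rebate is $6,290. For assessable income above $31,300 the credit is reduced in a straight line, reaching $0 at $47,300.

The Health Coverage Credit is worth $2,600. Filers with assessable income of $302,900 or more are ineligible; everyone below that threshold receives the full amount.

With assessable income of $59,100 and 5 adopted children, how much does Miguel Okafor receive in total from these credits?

Adoption Credit: base = 5 × $6,125 = $30,625. 21% of the $36,400 excess over $22,700 is $7,644; credit = $30,625 − $7,644 = $22,981.
Energy Efficiency Rebate: $59,100 is at or above $47,300, so the credit is $0.
Health Coverage Credit: $59,100 is below the $302,900 cutoff, so the full $2,600 applies.
Total: $22,981 + $0 + $2,600 = $25,581.

$25,581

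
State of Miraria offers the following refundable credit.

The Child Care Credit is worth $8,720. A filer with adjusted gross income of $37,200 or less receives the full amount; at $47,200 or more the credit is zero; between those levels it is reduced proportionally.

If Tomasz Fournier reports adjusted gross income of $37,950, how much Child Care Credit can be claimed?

Child Care Credit: $37,950 is $750 into a $10,000 phase-out range, leaving 9,250/10,000 of the credit: $8,720 × 9,250/10,000 = $8,066.

$8,066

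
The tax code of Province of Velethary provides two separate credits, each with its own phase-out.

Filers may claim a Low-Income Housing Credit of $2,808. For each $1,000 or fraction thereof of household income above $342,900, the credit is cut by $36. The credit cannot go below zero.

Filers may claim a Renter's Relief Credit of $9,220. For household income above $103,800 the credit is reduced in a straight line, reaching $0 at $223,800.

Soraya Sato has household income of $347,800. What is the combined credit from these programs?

$2,628

Low-Income Housing Credit: income exceeds $342,900 by $4,900, which is 5 full-or-partial $1,000 increments; reduction = 5 × $36 = $180, leaving $2,628.
Renter's Relief Credit: $347,800 is at or above $223,800, so the credit is $0.
Total: $2,628 + $0 = $2,628.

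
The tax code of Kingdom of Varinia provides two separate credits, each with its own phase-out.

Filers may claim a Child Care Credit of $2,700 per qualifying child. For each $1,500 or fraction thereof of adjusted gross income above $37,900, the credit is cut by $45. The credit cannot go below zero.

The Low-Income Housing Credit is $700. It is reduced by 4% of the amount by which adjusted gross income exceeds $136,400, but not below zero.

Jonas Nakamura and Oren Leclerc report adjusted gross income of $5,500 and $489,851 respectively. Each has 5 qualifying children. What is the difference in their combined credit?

Jonas ($5,500): Child Care Credit: base = 5 × $2,700 = $13,500. $5,500 is at or below the $37,900 threshold, so the full $13,500 applies. Low-Income Housing Credit: $5,500 is at or below the $136,400 threshold, so the full $700 applies. total $13,500 + $700 = $14,200
Oren ($489,851): Child Care Credit: base = 5 × $2,700 = $13,500. income exceeds $37,900 by $451,951 → 302 increments × $45 = $13,590 ≥ base, so the credit is $0. Low-Income Housing Credit: 4% of the $353,451 excess over $136,400 is $14,138.04 ≥ base, so the credit is $0. total $0 + $0 = $0
Difference: |$14,200 − $0| = $14,200.

$14,200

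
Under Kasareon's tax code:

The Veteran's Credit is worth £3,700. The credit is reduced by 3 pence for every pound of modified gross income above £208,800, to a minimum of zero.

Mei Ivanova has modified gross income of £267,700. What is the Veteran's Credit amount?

Veteran's Credit: 3% of the £58,900 excess over £208,800 is £1,767; credit = £3,700 − £1,767 = £1,933.

£1,933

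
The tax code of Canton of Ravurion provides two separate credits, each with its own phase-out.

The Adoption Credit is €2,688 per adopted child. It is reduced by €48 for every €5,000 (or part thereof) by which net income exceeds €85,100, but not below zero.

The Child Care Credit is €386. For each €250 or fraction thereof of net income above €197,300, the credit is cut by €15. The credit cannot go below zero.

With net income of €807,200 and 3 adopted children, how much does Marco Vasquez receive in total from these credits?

€1,104

Adoption Credit: base = 3 × €2,688 = €8,064. income exceeds €85,100 by €722,100, which is 145 full-or-partial €5,000 increments; reduction = 145 × €48 = €6,960, leaving €1,104.
Child Care Credit: income exceeds €197,300 by €609,900 → 2440 increments × €15 = €36,600 ≥ base, so the credit is €0.
Total: €1,104 + €0 = €1,104.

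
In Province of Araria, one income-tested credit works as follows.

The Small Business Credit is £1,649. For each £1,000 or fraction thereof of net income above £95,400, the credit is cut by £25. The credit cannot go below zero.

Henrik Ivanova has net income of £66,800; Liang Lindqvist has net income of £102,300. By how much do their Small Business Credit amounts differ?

Henrik (£66,800): Small Business Credit: £66,800 is at or below the £95,400 threshold, so the full £1,649 applies.
Liang (£102,300): Small Business Credit: income exceeds £95,400 by £6,900, which is 7 full-or-partial £1,000 increments; reduction = 7 × £25 = £175, leaving £1,474.
Difference: |£1,649 − £1,474| = £175.

£175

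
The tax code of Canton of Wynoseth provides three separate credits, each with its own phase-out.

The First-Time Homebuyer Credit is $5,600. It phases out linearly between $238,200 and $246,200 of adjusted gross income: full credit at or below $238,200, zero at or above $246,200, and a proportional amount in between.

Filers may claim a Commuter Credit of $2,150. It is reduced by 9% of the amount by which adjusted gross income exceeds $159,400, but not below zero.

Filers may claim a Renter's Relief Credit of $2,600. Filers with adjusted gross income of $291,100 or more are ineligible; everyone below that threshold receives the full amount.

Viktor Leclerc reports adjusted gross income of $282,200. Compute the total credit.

$2,600

First-Time Homebuyer Credit: $282,200 is at or above $246,200, so the credit is $0.
Commuter Credit: 9% of the $122,800 excess over $159,400 is $11,052 ≥ base, so the credit is $0.
Renter's Relief Credit: $282,200 is below the $291,100 cutoff, so the full $2,600 applies.
Total: $0 + $0 + $2,600 = $2,600.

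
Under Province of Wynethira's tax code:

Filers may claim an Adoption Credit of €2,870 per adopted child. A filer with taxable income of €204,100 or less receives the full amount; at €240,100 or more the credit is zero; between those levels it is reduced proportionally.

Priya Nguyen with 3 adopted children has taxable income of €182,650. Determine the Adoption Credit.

€8,610

Adoption Credit: base = 3 × €2,870 = €8,610. €182,650 is at or below the €204,100 threshold, so the full €8,610 applies.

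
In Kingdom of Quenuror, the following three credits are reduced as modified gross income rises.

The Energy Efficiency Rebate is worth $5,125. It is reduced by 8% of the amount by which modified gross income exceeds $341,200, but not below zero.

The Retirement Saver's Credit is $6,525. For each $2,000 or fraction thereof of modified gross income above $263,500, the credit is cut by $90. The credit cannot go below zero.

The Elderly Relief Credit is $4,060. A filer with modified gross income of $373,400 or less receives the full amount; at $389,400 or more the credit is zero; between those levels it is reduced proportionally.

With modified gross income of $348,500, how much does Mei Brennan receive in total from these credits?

Energy Efficiency Rebate: 8% of the $7,300 excess over $341,200 is $584; credit = $5,125 − $584 = $4,541.
Retirement Saver's Credit: income exceeds $263,500 by $85,000, which is 43 full-or-partial $2,000 increments; reduction = 43 × $90 = $3,870, leaving $2,655.
Elderly Relief Credit: $348,500 is at or below the $373,400 threshold, so the full $4,060 applies.
Total: $4,541 + $2,655 + $4,060 = $11,256.

$11,256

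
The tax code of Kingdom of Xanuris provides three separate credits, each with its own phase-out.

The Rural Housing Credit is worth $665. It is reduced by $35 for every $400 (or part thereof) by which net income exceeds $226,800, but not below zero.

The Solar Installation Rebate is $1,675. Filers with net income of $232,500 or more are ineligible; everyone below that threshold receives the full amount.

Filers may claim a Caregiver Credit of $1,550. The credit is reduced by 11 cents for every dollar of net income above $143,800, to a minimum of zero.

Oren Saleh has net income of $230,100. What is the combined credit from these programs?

Rural Housing Credit: income exceeds $226,800 by $3,300, which is 9 full-or-partial $400 increments; reduction = 9 × $35 = $315, leaving $350.
Solar Installation Rebate: $230,100 is below the $232,500 cutoff, so the full $1,675 applies.
Caregiver Credit: 11% of the $86,300 excess over $143,800 is $9,493 ≥ base, so the credit is $0.
Total: $350 + $1,675 + $0 = $2,025.

$2,025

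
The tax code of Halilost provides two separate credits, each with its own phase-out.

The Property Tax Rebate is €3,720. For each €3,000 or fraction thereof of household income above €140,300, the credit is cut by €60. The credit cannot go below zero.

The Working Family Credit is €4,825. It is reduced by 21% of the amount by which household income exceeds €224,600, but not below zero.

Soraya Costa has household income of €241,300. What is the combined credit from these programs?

Property Tax Rebate: income exceeds €140,300 by €101,000, which is 34 full-or-partial €3,000 increments; reduction = 34 × €60 = €2,040, leaving €1,680.
Working Family Credit: 21% of the €16,700 excess over €224,600 is €3,507; credit = €4,825 − €3,507 = €1,318.
Total: €1,680 + €1,318 = €2,998.

€2,998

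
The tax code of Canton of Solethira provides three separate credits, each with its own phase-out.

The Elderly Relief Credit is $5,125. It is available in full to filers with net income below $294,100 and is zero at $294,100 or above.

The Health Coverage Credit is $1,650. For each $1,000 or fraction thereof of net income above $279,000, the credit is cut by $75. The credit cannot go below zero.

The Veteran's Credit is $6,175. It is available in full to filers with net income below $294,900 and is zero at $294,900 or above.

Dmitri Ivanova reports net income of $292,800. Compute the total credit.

Elderly Relief Credit: $292,800 is below the $294,100 cutoff, so the full $5,125 applies.
Health Coverage Credit: income exceeds $279,000 by $13,800, which is 14 full-or-partial $1,000 increments; reduction = 14 × $75 = $1,050, leaving $600.
Veteran's Credit: $292,800 is below the $294,900 cutoff, so the full $6,175 applies.
Total: $5,125 + $600 + $6,175 = $11,900.

$11,900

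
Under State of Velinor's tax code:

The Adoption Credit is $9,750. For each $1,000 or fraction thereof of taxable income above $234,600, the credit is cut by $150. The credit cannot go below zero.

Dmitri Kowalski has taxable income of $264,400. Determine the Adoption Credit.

Adoption Credit: income exceeds $234,600 by $29,800, which is 30 full-or-partial $1,000 increments; reduction = 30 × $150 = $4,500, leaving $5,250.

$5,250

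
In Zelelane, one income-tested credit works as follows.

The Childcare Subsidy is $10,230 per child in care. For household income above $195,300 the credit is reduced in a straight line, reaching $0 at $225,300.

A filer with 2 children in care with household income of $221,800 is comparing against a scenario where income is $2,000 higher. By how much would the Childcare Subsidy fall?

At $221,800 — base = 2 × $10,230 = $20,460. $221,800 is $26,500 into a $30,000 phase-out range, leaving 3,500/30,000 of the credit: $20,460 × 3,500/30,000 = $2,387.
At $223,800 — base = 2 × $10,230 = $20,460. $223,800 is $28,500 into a $30,000 phase-out range, leaving 1,500/30,000 of the credit: $20,460 × 1,500/30,000 = $1,023.
Lost: $2,387 − $1,023 = $1,364.

$1,364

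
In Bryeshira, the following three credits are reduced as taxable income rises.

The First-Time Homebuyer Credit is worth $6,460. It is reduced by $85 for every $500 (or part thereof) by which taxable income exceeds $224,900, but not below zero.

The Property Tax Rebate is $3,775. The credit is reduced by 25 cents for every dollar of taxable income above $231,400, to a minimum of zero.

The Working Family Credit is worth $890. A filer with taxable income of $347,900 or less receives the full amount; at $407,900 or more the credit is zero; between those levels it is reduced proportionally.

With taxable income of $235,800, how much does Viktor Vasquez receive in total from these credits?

First-Time Homebuyer Credit: income exceeds $224,900 by $10,900, which is 22 full-or-partial $500 increments; reduction = 22 × $85 = $1,870, leaving $4,590.
Property Tax Rebate: 25% of the $4,400 excess over $231,400 is $1,100; credit = $3,775 − $1,100 = $2,675.
Working Family Credit: $235,800 is at or below the $347,900 threshold, so the full $890 applies.
Total: $4,590 + $2,675 + $890 = $8,155.

$8,155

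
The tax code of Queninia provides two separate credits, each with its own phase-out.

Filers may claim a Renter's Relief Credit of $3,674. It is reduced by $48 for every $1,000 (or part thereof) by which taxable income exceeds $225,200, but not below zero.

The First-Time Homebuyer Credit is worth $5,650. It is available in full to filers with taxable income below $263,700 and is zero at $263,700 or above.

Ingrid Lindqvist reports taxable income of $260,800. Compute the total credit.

$7,596

Renter's Relief Credit: income exceeds $225,200 by $35,600, which is 36 full-or-partial $1,000 increments; reduction = 36 × $48 = $1,728, leaving $1,946.
First-Time Homebuyer Credit: $260,800 is below the $263,700 cutoff, so the full $5,650 applies.
Total: $1,946 + $5,650 = $7,596.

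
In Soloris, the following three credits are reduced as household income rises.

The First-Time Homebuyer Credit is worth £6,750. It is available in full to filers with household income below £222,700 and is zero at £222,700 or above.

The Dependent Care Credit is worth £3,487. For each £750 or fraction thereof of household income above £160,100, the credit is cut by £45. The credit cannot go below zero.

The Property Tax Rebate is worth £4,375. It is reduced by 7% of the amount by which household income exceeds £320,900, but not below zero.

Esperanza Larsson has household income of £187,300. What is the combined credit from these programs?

£12,947

First-Time Homebuyer Credit: £187,300 is below the £222,700 cutoff, so the full £6,750 applies.
Dependent Care Credit: income exceeds £160,100 by £27,200, which is 37 full-or-partial £750 increments; reduction = 37 × £45 = £1,665, leaving £1,822.
Property Tax Rebate: £187,300 is at or below the £320,900 threshold, so the full £4,375 applies.
Total: £6,750 + £1,822 + £4,375 = £12,947.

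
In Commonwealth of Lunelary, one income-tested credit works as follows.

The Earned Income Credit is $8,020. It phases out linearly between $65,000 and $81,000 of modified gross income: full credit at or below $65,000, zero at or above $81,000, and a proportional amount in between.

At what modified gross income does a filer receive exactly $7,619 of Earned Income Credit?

$7,619 is 7,619/8,020 of the full $8,020, so 401/8,020 of the $16,000 range has been used: income = $65,000 + $16,000 × 401/8,020 = $65,800.

$65,800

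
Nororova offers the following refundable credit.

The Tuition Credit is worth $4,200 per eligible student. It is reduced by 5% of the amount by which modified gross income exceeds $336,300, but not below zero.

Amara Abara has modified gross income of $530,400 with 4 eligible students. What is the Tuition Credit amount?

Tuition Credit: base = 4 × $4,200 = $16,800. 5% of the $194,100 excess over $336,300 is $9,705; credit = $16,800 − $9,705 = $7,095.

$7,095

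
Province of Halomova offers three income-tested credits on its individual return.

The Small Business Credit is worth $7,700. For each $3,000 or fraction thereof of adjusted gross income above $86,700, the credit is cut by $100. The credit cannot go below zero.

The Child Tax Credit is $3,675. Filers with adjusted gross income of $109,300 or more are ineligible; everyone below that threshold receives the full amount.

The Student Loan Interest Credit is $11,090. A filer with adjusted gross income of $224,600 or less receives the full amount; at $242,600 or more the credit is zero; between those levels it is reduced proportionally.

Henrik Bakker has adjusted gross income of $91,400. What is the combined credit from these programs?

$22,265

Small Business Credit: income exceeds $86,700 by $4,700, which is 2 full-or-partial $3,000 increments; reduction = 2 × $100 = $200, leaving $7,500.
Child Tax Credit: $91,400 is below the $109,300 cutoff, so the full $3,675 applies.
Student Loan Interest Credit: $91,400 is at or below the $224,600 threshold, so the full $11,090 applies.
Total: $7,500 + $3,675 + $11,090 = $22,265.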